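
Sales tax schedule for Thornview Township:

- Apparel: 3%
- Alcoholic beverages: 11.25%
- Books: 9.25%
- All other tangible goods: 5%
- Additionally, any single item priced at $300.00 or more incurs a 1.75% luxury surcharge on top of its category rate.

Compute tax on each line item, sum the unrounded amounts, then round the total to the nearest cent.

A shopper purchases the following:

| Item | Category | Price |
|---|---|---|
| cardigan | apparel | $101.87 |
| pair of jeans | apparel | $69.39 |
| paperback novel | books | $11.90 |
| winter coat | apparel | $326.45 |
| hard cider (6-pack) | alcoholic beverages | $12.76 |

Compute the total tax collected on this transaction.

$23.18

Cardigan $101.87: apparel → 3% → $3.0561
Pair of jeans $69.39: apparel → 3% → $2.0817
Paperback novel $11.90: books → 9.25% → $1.10075
Winter coat $326.45: apparel → 3% + 1.75% surcharge = 4.75% → $15.506375
Hard cider (6-pack) $12.76: alcoholic beverages → 11.25% → $1.4355
Unrounded tax sum = $23.180425 → $23.18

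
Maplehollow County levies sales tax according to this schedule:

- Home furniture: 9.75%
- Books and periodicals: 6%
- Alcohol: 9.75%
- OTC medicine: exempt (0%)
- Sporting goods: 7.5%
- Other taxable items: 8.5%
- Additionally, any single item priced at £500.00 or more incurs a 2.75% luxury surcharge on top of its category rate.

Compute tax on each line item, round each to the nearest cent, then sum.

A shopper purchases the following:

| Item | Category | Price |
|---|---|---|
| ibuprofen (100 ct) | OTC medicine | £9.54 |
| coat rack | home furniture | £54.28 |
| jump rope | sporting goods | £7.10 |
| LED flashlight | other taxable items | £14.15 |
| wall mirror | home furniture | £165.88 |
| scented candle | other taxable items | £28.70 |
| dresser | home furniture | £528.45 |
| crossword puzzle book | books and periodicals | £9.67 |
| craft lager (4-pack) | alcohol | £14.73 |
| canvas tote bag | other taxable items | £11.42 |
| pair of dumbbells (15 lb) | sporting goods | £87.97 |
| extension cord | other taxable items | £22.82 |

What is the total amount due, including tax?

£1057.93

Ibuprofen (100 ct) £9.54: OTC medicine → 0% → £0.00
Coat rack £54.28: home furniture → 9.75% → £5.29
Jump rope £7.10: sporting goods → 7.5% → £0.53
LED flashlight £14.15: other taxable items → 8.5% → £1.20
Wall mirror £165.88: home furniture → 9.75% → £16.17
Scented candle £28.70: other taxable items → 8.5% → £2.44
Dresser £528.45: home furniture → 9.75% + 2.75% surcharge = 12.5% → £66.06
Crossword puzzle book £9.67: books and periodicals → 6% → £0.58
Craft lager (4-pack) £14.73: alcohol → 9.75% → £1.44
Canvas tote bag £11.42: other taxable items → 8.5% → £0.97
Pair of dumbbells (15 lb) £87.97: sporting goods → 7.5% → £6.60
Extension cord £22.82: other taxable items → 8.5% → £1.94
Subtotal = £954.71; tax = £103.22; total due = £1057.93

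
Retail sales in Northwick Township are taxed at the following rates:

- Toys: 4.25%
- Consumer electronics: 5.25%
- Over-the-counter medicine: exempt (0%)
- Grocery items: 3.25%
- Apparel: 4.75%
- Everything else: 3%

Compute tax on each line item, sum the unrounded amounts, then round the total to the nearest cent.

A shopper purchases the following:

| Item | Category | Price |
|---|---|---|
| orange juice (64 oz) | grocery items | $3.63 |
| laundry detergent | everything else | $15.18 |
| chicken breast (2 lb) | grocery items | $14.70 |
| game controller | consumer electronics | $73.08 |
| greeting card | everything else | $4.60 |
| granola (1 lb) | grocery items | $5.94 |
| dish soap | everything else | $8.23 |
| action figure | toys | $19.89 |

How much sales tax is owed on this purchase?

$6.31

Orange juice (64 oz) $3.63: grocery items → 3.25% → $0.117975
Laundry detergent $15.18: everything else → 3% → $0.4554
Chicken breast (2 lb) $14.70: grocery items → 3.25% → $0.47775
Game controller $73.08: consumer electronics → 5.25% → $3.8367
Greeting card $4.60: everything else → 3% → $0.138
Granola (1 lb) $5.94: grocery items → 3.25% → $0.19305
Dish soap $8.23: everything else → 3% → $0.2469
Action figure $19.89: toys → 4.25% → $0.845325
Unrounded tax sum = $6.3111 → $6.31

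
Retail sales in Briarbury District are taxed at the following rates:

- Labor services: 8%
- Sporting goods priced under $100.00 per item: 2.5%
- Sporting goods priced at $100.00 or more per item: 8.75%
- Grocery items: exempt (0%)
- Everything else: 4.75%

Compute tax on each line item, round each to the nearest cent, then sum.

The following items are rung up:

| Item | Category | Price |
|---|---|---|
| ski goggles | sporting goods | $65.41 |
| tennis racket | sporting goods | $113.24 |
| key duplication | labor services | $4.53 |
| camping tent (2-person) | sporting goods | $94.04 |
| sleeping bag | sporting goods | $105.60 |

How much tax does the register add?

$23.50

Ski goggles $65.41: sporting goods, under $100.00 → 2.5% → $1.64
Tennis racket $113.24: sporting goods, $100.00 or more → 8.75% → $9.91
Key duplication $4.53: labor services → 8% → $0.36
Camping tent (2-person) $94.04: sporting goods, under $100.00 → 2.5% → $2.35
Sleeping bag $105.60: sporting goods, $100.00 or more → 8.75% → $9.24
Total tax = $1.64 + $9.91 + $0.36 + $2.35 + $9.24 = $23.50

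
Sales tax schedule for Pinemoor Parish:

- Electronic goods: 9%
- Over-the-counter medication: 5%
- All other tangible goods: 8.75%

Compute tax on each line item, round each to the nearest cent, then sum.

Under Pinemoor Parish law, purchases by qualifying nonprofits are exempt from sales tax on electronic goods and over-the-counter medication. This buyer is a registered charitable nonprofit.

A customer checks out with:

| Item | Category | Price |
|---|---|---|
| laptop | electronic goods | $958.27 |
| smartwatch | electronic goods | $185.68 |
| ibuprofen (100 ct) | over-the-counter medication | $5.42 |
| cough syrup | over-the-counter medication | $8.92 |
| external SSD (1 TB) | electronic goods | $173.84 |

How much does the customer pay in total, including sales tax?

Laptop $958.27: electronic goods, buyer-exempt → 0% → $0.00
Smartwatch $185.68: electronic goods, buyer-exempt → 0% → $0.00
Ibuprofen (100 ct) $5.42: over-the-counter medication, buyer-exempt → 0% → $0.00
Cough syrup $8.92: over-the-counter medication, buyer-exempt → 0% → $0.00
External SSD (1 TB) $173.84: electronic goods, buyer-exempt → 0% → $0.00
Subtotal = $1332.13; tax = $0.00; total due = $1332.13

$1332.13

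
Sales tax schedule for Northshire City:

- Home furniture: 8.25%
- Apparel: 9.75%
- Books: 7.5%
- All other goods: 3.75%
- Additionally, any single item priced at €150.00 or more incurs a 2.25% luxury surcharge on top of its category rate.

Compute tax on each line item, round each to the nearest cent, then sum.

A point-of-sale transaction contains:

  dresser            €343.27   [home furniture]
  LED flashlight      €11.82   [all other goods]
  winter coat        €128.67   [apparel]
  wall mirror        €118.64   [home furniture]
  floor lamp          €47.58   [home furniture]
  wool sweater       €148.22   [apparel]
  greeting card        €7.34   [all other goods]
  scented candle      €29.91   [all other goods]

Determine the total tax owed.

Dresser €343.27: home furniture → 8.25% + 2.25% surcharge = 10.5% → €36.04
LED flashlight €11.82: all other goods → 3.75% → €0.44
Winter coat €128.67: apparel → 9.75% → €12.55
Wall mirror €118.64: home furniture → 8.25% → €9.79
Floor lamp €47.58: home furniture → 8.25% → €3.93
Wool sweater €148.22: apparel → 9.75% → €14.45
Greeting card €7.34: all other goods → 3.75% → €0.28
Scented candle €29.91: all other goods → 3.75% → €1.12
Total tax = €36.04 + €0.44 + €12.55 + €9.79 + €3.93 + €14.45 + €0.28 + €1.12 = €78.60

€78.60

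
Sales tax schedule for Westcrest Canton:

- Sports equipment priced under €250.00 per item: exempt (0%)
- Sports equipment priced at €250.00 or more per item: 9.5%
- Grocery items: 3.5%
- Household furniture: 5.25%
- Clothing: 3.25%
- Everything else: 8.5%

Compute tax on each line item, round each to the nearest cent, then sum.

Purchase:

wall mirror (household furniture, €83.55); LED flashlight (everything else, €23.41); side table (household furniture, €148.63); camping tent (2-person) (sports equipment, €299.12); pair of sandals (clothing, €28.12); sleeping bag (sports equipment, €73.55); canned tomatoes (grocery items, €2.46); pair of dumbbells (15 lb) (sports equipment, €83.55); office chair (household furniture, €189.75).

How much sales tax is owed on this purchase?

Wall mirror €83.55: household furniture → 5.25% → €4.39
LED flashlight €23.41: everything else → 8.5% → €1.99
Side table €148.63: household furniture → 5.25% → €7.80
Camping tent (2-person) €299.12: sports equipment, €250.00 or more → 9.5% → €28.42
Pair of sandals €28.12: clothing → 3.25% → €0.91
Sleeping bag €73.55: sports equipment, under €250.00 → 0% → €0.00
Canned tomatoes €2.46: grocery items → 3.5% → €0.09
Pair of dumbbells (15 lb) €83.55: sports equipment, under €250.00 → 0% → €0.00
Office chair €189.75: household furniture → 5.25% → €9.96
Total tax = €4.39 + €1.99 + €7.80 + €28.42 + €0.91 + €0.09 + €9.96 = €53.56

€53.56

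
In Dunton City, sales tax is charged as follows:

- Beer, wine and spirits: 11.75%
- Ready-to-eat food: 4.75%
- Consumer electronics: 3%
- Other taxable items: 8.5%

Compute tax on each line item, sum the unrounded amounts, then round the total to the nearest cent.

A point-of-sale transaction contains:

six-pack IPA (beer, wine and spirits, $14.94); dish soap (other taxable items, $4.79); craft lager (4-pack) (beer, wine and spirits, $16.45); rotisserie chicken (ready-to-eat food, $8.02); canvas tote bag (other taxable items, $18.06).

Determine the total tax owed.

$6.01

Six-pack IPA $14.94: beer, wine and spirits → 11.75% → $1.75545
Dish soap $4.79: other taxable items → 8.5% → $0.40715
Craft lager (4-pack) $16.45: beer, wine and spirits → 11.75% → $1.932875
Rotisserie chicken $8.02: ready-to-eat food → 4.75% → $0.38095
Canvas tote bag $18.06: other taxable items → 8.5% → $1.5351
Unrounded tax sum = $6.011525 → $6.01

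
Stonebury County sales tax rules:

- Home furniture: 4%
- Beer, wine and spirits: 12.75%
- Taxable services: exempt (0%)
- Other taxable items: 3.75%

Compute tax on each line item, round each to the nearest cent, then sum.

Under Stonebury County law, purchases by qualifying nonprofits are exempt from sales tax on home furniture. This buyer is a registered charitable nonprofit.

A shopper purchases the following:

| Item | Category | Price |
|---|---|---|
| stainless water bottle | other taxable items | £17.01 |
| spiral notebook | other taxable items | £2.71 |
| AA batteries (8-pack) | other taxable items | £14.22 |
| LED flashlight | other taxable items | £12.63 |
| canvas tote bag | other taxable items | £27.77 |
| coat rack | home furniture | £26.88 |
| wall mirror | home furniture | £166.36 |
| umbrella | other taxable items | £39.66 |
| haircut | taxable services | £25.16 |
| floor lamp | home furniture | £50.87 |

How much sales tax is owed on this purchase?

£4.27

Stainless water bottle £17.01: other taxable items → 3.75% → £0.64
Spiral notebook £2.71: other taxable items → 3.75% → £0.10
AA batteries (8-pack) £14.22: other taxable items → 3.75% → £0.53
LED flashlight £12.63: other taxable items → 3.75% → £0.47
Canvas tote bag £27.77: other taxable items → 3.75% → £1.04
Coat rack £26.88: home furniture, buyer-exempt → 0% → £0.00
Wall mirror £166.36: home furniture, buyer-exempt → 0% → £0.00
Umbrella £39.66: other taxable items → 3.75% → £1.49
Haircut £25.16: taxable services → 0% → £0.00
Floor lamp £50.87: home furniture, buyer-exempt → 0% → £0.00
Total tax = £0.64 + £0.10 + £0.53 + £0.47 + £1.04 + £1.49 = £4.27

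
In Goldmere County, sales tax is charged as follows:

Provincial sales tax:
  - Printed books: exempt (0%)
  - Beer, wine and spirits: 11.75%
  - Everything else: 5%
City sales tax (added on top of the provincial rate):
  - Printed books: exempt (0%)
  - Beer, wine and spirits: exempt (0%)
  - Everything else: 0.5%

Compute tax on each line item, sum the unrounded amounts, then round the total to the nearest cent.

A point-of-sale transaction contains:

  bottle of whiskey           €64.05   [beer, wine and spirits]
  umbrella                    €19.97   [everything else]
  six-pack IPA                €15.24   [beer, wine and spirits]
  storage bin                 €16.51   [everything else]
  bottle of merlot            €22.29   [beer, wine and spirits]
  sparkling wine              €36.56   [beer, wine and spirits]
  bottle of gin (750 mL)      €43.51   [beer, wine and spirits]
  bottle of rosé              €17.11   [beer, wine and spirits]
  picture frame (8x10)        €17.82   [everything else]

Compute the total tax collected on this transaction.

€26.34

Bottle of whiskey €64.05: beer, wine and spirits → 11.75% + 0% city = 11.75% → €7.525875
Umbrella €19.97: everything else → 5% + 0.5% city = 5.5% → €1.09835
Six-pack IPA €15.24: beer, wine and spirits → 11.75% + 0% city = 11.75% → €1.7907
Storage bin €16.51: everything else → 5% + 0.5% city = 5.5% → €0.90805
Bottle of merlot €22.29: beer, wine and spirits → 11.75% + 0% city = 11.75% → €2.619075
Sparkling wine €36.56: beer, wine and spirits → 11.75% + 0% city = 11.75% → €4.2958
Bottle of gin (750 mL) €43.51: beer, wine and spirits → 11.75% + 0% city = 11.75% → €5.112425
Bottle of rosé €17.11: beer, wine and spirits → 11.75% + 0% city = 11.75% → €2.010425
Picture frame (8x10) €17.82: everything else → 5% + 0.5% city = 5.5% → €0.9801
Unrounded tax sum = €26.3408 → €26.34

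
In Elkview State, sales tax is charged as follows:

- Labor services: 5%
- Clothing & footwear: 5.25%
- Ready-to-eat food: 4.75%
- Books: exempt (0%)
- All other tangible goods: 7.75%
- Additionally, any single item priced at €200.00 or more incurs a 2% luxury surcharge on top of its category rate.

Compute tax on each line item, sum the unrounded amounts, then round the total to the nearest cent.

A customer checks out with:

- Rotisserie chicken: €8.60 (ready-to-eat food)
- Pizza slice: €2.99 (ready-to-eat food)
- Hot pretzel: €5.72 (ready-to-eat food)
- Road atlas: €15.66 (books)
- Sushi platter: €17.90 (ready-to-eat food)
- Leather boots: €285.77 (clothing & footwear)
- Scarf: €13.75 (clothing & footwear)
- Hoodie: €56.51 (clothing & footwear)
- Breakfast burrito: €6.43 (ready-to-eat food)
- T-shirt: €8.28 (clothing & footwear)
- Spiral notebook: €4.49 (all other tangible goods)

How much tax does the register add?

€27.17

Rotisserie chicken €8.60: ready-to-eat food → 4.75% → €0.4085
Pizza slice €2.99: ready-to-eat food → 4.75% → €0.142025
Hot pretzel €5.72: ready-to-eat food → 4.75% → €0.2717
Road atlas €15.66: books → 0% → €0.00
Sushi platter €17.90: ready-to-eat food → 4.75% → €0.85025
Leather boots €285.77: clothing & footwear → 5.25% + 2% surcharge = 7.25% → €20.718325
Scarf €13.75: clothing & footwear → 5.25% → €0.721875
Hoodie €56.51: clothing & footwear → 5.25% → €2.966775
Breakfast burrito €6.43: ready-to-eat food → 4.75% → €0.305425
T-shirt €8.28: clothing & footwear → 5.25% → €0.4347
Spiral notebook €4.49: all other tangible goods → 7.75% → €0.347975
Unrounded tax sum = €27.16755 → €27.17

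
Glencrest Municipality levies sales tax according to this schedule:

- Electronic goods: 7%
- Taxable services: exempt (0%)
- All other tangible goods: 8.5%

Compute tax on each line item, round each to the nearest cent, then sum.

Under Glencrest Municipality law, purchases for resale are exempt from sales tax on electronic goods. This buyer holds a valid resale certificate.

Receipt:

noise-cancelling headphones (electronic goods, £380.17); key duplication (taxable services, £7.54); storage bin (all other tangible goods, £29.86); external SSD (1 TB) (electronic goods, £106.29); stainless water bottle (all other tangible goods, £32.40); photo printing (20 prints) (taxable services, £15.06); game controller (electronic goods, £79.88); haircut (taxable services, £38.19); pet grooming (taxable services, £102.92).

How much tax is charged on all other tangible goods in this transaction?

£5.29

Storage bin £29.86: all other tangible goods → 8.5% → £2.54
Stainless water bottle £32.40: all other tangible goods → 8.5% → £2.75
Tax on all other tangible goods = £2.54 + £2.75 = £5.29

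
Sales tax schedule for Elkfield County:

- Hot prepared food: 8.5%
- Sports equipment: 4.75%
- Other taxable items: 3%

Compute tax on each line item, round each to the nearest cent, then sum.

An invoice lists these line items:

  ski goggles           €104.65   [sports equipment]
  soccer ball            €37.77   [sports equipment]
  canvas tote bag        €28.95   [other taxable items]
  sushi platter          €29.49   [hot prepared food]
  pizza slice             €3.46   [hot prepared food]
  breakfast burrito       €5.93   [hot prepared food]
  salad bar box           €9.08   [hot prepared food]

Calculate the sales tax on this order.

Ski goggles €104.65: sports equipment → 4.75% → €4.97
Soccer ball €37.77: sports equipment → 4.75% → €1.79
Canvas tote bag €28.95: other taxable items → 3% → €0.87
Sushi platter €29.49: hot prepared food → 8.5% → €2.51
Pizza slice €3.46: hot prepared food → 8.5% → €0.29
Breakfast burrito €5.93: hot prepared food → 8.5% → €0.50
Salad bar box €9.08: hot prepared food → 8.5% → €0.77
Total tax = €4.97 + €1.79 + €0.87 + €2.51 + €0.29 + €0.50 + €0.77 = €11.70

€11.70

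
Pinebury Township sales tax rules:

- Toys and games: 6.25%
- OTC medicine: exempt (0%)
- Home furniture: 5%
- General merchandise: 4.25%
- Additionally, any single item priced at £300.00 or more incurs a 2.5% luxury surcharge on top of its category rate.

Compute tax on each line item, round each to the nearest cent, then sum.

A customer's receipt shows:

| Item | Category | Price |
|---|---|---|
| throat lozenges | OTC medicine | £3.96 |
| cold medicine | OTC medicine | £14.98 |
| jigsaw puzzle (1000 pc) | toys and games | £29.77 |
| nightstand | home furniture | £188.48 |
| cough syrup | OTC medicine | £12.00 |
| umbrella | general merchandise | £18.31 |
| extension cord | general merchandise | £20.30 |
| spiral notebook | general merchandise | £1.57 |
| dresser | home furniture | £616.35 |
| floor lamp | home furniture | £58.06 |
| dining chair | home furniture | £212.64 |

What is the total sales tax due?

£72.75

Throat lozenges £3.96: OTC medicine → 0% → £0.00
Cold medicine £14.98: OTC medicine → 0% → £0.00
Jigsaw puzzle (1000 pc) £29.77: toys and games → 6.25% → £1.86
Nightstand £188.48: home furniture → 5% → £9.42
Cough syrup £12.00: OTC medicine → 0% → £0.00
Umbrella £18.31: general merchandise → 4.25% → £0.78
Extension cord £20.30: general merchandise → 4.25% → £0.86
Spiral notebook £1.57: general merchandise → 4.25% → £0.07
Dresser £616.35: home furniture → 5% + 2.5% surcharge = 7.5% → £46.23
Floor lamp £58.06: home furniture → 5% → £2.90
Dining chair £212.64: home furniture → 5% → £10.63
Total tax = £1.86 + £9.42 + £0.78 + £0.86 + £0.07 + £46.23 + £2.90 + £10.63 = £72.75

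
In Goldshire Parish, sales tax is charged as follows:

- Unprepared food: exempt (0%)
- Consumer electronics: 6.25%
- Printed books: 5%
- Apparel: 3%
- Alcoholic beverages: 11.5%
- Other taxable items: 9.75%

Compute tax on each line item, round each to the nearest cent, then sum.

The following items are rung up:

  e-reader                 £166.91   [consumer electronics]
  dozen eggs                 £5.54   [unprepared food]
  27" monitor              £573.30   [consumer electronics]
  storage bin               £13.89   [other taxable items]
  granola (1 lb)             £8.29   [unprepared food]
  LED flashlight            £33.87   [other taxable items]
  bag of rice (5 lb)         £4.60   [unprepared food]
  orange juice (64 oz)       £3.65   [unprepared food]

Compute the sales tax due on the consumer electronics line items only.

£46.26

E-reader £166.91: consumer electronics → 6.25% → £10.43
27" monitor £573.30: consumer electronics → 6.25% → £35.83
Tax on consumer electronics = £10.43 + £35.83 = £46.26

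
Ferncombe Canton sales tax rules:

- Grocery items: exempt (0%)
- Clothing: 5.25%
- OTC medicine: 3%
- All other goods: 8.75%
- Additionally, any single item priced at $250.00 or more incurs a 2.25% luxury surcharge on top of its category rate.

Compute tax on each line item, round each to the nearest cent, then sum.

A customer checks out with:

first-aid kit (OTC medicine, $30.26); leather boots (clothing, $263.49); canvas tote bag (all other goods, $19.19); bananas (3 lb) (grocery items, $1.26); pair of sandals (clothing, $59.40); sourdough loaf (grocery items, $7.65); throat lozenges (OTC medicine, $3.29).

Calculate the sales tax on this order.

$25.57

First-aid kit $30.26: OTC medicine → 3% → $0.91
Leather boots $263.49: clothing → 5.25% + 2.25% surcharge = 7.5% → $19.76
Canvas tote bag $19.19: all other goods → 8.75% → $1.68
Bananas (3 lb) $1.26: grocery items → 0% → $0.00
Pair of sandals $59.40: clothing → 5.25% → $3.12
Sourdough loaf $7.65: grocery items → 0% → $0.00
Throat lozenges $3.29: OTC medicine → 3% → $0.10
Total tax = $0.91 + $19.76 + $1.68 + $3.12 + $0.10 = $25.57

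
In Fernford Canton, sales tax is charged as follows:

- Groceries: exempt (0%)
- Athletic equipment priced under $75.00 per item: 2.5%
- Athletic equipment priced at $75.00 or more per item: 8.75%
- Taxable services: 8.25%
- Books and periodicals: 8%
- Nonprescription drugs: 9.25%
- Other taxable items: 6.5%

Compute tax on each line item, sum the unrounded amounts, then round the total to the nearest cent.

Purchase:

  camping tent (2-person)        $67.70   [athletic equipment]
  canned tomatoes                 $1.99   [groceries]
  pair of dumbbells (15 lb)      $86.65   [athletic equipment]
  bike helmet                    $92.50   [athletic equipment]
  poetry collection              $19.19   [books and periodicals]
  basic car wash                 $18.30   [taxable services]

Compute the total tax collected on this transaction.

Camping tent (2-person) $67.70: athletic equipment, under $75.00 → 2.5% → $1.6925
Canned tomatoes $1.99: groceries → 0% → $0.00
Pair of dumbbells (15 lb) $86.65: athletic equipment, $75.00 or more → 8.75% → $7.581875
Bike helmet $92.50: athletic equipment, $75.00 or more → 8.75% → $8.09375
Poetry collection $19.19: books and periodicals → 8% → $1.5352
Basic car wash $18.30: taxable services → 8.25% → $1.50975
Unrounded tax sum = $20.413075 → $20.41

$20.41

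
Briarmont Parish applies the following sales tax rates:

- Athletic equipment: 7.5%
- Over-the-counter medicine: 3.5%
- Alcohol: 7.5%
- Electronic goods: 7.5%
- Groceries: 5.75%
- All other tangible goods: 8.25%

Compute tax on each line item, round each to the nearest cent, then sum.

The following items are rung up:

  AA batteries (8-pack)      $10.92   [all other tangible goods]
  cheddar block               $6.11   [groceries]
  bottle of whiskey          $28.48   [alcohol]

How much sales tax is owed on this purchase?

$3.39

AA batteries (8-pack) $10.92: all other tangible goods → 8.25% → $0.90
Cheddar block $6.11: groceries → 5.75% → $0.35
Bottle of whiskey $28.48: alcohol → 7.5% → $2.14
Total tax = $0.90 + $0.35 + $2.14 = $3.39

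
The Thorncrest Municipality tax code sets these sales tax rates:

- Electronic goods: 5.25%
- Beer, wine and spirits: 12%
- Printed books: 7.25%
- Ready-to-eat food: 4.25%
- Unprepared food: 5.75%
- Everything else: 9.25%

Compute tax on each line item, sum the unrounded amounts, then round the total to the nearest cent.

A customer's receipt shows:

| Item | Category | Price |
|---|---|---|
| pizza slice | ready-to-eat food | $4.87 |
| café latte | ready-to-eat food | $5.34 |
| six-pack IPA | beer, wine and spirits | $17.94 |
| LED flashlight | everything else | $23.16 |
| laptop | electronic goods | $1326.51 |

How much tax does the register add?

Pizza slice $4.87: ready-to-eat food → 4.25% → $0.206975
Café latte $5.34: ready-to-eat food → 4.25% → $0.22695
Six-pack IPA $17.94: beer, wine and spirits → 12% → $2.1528
LED flashlight $23.16: everything else → 9.25% → $2.1423
Laptop $1326.51: electronic goods → 5.25% → $69.641775
Unrounded tax sum = $74.3708 → $74.37

$74.37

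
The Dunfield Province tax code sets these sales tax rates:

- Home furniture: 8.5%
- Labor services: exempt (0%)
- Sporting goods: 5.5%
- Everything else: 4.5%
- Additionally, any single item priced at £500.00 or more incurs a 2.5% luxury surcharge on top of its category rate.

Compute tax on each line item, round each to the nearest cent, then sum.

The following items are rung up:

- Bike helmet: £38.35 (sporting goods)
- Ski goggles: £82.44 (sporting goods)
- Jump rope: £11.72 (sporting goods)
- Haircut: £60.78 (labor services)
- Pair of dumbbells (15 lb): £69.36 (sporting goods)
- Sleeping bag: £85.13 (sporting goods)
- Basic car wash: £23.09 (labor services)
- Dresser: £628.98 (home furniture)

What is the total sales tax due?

£84.96

Bike helmet £38.35: sporting goods → 5.5% → £2.11
Ski goggles £82.44: sporting goods → 5.5% → £4.53
Jump rope £11.72: sporting goods → 5.5% → £0.64
Haircut £60.78: labor services → 0% → £0.00
Pair of dumbbells (15 lb) £69.36: sporting goods → 5.5% → £3.81
Sleeping bag £85.13: sporting goods → 5.5% → £4.68
Basic car wash £23.09: labor services → 0% → £0.00
Dresser £628.98: home furniture → 8.5% + 2.5% surcharge = 11% → £69.19
Total tax = £2.11 + £4.53 + £0.64 + £3.81 + £4.68 + £69.19 = £84.96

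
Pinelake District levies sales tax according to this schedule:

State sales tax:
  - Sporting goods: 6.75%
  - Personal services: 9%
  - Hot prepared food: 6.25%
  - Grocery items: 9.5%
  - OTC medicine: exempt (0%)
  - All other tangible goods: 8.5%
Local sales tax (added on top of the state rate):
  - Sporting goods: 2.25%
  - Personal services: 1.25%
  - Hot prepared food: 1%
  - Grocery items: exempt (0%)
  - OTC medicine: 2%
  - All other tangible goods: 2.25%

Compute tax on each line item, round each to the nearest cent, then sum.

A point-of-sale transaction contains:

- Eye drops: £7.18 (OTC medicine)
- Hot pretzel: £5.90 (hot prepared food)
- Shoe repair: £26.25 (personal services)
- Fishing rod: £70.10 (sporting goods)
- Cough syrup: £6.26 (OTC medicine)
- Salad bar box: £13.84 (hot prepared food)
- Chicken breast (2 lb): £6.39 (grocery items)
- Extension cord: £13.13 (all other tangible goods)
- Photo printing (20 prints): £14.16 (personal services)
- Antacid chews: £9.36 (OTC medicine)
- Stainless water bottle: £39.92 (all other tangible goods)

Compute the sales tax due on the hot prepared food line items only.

£1.43

Hot pretzel £5.90: hot prepared food → 6.25% + 1% local = 7.25% → £0.43
Salad bar box £13.84: hot prepared food → 6.25% + 1% local = 7.25% → £1.00
Tax on hot prepared food = £0.43 + £1.00 = £1.43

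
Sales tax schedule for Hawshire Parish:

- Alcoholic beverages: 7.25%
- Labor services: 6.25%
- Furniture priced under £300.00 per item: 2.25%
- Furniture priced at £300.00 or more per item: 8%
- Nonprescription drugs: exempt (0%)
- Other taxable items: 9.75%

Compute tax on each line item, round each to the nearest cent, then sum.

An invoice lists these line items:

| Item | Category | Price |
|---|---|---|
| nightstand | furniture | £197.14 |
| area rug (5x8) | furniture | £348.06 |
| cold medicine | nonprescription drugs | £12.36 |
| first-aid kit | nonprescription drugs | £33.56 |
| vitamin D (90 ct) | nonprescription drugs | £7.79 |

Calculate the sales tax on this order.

£32.28

Nightstand £197.14: furniture, under £300.00 → 2.25% → £4.44
Area rug (5x8) £348.06: furniture, £300.00 or more → 8% → £27.84
Cold medicine £12.36: nonprescription drugs → 0% → £0.00
First-aid kit £33.56: nonprescription drugs → 0% → £0.00
Vitamin D (90 ct) £7.79: nonprescription drugs → 0% → £0.00
Total tax = £4.44 + £27.84 = £32.28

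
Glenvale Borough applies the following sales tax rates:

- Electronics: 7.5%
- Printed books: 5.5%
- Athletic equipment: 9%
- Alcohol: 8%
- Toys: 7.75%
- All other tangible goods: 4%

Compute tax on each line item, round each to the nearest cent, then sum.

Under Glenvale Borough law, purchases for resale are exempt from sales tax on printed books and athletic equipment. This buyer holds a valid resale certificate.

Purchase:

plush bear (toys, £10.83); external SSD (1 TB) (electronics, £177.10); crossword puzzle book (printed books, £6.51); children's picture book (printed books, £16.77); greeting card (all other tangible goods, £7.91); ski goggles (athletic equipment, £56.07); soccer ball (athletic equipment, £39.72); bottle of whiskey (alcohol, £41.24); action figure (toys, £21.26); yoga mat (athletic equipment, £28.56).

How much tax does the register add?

£19.39

Plush bear £10.83: toys → 7.75% → £0.84
External SSD (1 TB) £177.10: electronics → 7.5% → £13.28
Crossword puzzle book £6.51: printed books, buyer-exempt → 0% → £0.00
Children's picture book £16.77: printed books, buyer-exempt → 0% → £0.00
Greeting card £7.91: all other tangible goods → 4% → £0.32
Ski goggles £56.07: athletic equipment, buyer-exempt → 0% → £0.00
Soccer ball £39.72: athletic equipment, buyer-exempt → 0% → £0.00
Bottle of whiskey £41.24: alcohol → 8% → £3.30
Action figure £21.26: toys → 7.75% → £1.65
Yoga mat £28.56: athletic equipment, buyer-exempt → 0% → £0.00
Total tax = £0.84 + £13.28 + £0.32 + £3.30 + £1.65 = £19.39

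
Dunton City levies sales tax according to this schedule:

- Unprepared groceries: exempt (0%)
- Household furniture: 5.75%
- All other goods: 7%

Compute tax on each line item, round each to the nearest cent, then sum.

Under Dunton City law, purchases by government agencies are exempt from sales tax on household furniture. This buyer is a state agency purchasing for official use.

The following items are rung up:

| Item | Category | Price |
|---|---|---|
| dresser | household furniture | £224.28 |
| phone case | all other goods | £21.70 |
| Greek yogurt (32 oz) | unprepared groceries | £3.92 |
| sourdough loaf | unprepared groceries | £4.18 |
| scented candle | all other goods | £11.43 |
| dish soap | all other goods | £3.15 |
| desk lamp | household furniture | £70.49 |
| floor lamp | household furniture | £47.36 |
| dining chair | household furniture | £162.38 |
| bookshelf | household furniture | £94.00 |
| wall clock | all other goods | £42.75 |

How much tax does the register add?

£5.53

Dresser £224.28: household furniture, buyer-exempt → 0% → £0.00
Phone case £21.70: all other goods → 7% → £1.52
Greek yogurt (32 oz) £3.92: unprepared groceries → 0% → £0.00
Sourdough loaf £4.18: unprepared groceries → 0% → £0.00
Scented candle £11.43: all other goods → 7% → £0.80
Dish soap £3.15: all other goods → 7% → £0.22
Desk lamp £70.49: household furniture, buyer-exempt → 0% → £0.00
Floor lamp £47.36: household furniture, buyer-exempt → 0% → £0.00
Dining chair £162.38: household furniture, buyer-exempt → 0% → £0.00
Bookshelf £94.00: household furniture, buyer-exempt → 0% → £0.00
Wall clock £42.75: all other goods → 7% → £2.99
Total tax = £1.52 + £0.80 + £0.22 + £2.99 = £5.53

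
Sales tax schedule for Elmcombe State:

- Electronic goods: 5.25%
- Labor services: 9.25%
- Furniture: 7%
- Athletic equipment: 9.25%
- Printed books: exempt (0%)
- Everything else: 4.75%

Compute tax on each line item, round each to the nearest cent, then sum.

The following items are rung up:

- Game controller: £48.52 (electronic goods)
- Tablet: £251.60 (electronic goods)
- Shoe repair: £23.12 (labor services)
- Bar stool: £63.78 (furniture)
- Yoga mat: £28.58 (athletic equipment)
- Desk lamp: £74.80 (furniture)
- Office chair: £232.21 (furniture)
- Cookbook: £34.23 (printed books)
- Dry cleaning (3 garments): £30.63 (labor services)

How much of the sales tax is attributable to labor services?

Shoe repair £23.12: labor services → 9.25% → £2.14
Dry cleaning (3 garments) £30.63: labor services → 9.25% → £2.83
Tax on labor services = £2.14 + £2.83 = £4.97

£4.97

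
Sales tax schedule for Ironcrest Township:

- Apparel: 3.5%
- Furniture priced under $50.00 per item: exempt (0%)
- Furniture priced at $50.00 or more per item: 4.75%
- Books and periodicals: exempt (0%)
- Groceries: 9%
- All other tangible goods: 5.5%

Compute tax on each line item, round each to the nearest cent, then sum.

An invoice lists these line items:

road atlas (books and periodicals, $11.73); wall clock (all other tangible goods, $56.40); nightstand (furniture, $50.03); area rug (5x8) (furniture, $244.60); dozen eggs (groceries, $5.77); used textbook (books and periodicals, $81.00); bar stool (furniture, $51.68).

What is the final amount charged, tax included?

$521.28

Road atlas $11.73: books and periodicals → 0% → $0.00
Wall clock $56.40: all other tangible goods → 5.5% → $3.10
Nightstand $50.03: furniture, $50.00 or more → 4.75% → $2.38
Area rug (5x8) $244.60: furniture, $50.00 or more → 4.75% → $11.62
Dozen eggs $5.77: groceries → 9% → $0.52
Used textbook $81.00: books and periodicals → 0% → $0.00
Bar stool $51.68: furniture, $50.00 or more → 4.75% → $2.45
Subtotal = $501.21; tax = $20.07; total due = $521.28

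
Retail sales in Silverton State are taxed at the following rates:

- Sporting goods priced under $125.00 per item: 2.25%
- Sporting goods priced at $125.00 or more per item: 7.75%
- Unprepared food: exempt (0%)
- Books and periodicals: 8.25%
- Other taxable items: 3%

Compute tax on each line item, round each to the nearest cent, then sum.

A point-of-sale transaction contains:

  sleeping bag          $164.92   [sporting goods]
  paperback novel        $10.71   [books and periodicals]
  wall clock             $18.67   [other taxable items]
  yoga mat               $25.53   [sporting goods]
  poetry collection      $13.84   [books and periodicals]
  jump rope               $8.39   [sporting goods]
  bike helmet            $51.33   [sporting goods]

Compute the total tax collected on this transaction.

$17.27

Sleeping bag $164.92: sporting goods, $125.00 or more → 7.75% → $12.78
Paperback novel $10.71: books and periodicals → 8.25% → $0.88
Wall clock $18.67: other taxable items → 3% → $0.56
Yoga mat $25.53: sporting goods, under $125.00 → 2.25% → $0.57
Poetry collection $13.84: books and periodicals → 8.25% → $1.14
Jump rope $8.39: sporting goods, under $125.00 → 2.25% → $0.19
Bike helmet $51.33: sporting goods, under $125.00 → 2.25% → $1.15
Total tax = $12.78 + $0.88 + $0.56 + $0.57 + $1.14 + $0.19 + $1.15 = $17.27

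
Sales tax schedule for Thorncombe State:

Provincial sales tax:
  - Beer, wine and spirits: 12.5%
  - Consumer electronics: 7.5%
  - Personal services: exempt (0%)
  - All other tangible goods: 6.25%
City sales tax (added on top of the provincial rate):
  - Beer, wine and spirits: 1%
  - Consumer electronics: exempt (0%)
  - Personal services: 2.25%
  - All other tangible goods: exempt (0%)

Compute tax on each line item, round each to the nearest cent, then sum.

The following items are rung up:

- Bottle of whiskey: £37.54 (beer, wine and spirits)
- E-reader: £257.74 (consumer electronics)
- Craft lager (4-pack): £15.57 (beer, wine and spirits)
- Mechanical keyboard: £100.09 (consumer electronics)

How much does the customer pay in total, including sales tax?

Bottle of whiskey £37.54: beer, wine and spirits → 12.5% + 1% city = 13.5% → £5.07
E-reader £257.74: consumer electronics → 7.5% + 0% city = 7.5% → £19.33
Craft lager (4-pack) £15.57: beer, wine and spirits → 12.5% + 1% city = 13.5% → £2.10
Mechanical keyboard £100.09: consumer electronics → 7.5% + 0% city = 7.5% → £7.51
Subtotal = £410.94; tax = £34.01; total due = £444.95

£444.95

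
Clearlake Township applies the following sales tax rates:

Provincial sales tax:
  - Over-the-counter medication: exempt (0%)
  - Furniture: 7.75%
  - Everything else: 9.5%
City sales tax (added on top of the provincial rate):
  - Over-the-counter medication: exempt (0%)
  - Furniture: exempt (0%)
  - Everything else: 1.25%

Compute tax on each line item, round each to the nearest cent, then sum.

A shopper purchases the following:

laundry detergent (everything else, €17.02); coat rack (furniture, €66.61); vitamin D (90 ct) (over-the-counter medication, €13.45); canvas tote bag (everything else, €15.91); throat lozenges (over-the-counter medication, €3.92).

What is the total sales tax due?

€8.70

Laundry detergent €17.02: everything else → 9.5% + 1.25% city = 10.75% → €1.83
Coat rack €66.61: furniture → 7.75% + 0% city = 7.75% → €5.16
Vitamin D (90 ct) €13.45: over-the-counter medication → 0% + 0% city = 0% → €0.00
Canvas tote bag €15.91: everything else → 9.5% + 1.25% city = 10.75% → €1.71
Throat lozenges €3.92: over-the-counter medication → 0% + 0% city = 0% → €0.00
Total tax = €1.83 + €5.16 + €1.71 = €8.70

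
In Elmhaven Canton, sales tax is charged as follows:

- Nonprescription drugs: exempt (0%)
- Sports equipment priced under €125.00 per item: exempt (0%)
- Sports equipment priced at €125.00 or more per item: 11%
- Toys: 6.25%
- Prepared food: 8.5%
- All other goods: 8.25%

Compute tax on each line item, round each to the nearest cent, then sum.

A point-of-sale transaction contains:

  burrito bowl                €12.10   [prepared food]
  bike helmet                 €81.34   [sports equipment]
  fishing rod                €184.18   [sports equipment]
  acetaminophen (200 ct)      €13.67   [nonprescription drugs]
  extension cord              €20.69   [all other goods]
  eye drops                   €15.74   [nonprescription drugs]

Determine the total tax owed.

€23.00

Burrito bowl €12.10: prepared food → 8.5% → €1.03
Bike helmet €81.34: sports equipment, under €125.00 → 0% → €0.00
Fishing rod €184.18: sports equipment, €125.00 or more → 11% → €20.26
Acetaminophen (200 ct) €13.67: nonprescription drugs → 0% → €0.00
Extension cord €20.69: all other goods → 8.25% → €1.71
Eye drops €15.74: nonprescription drugs → 0% → €0.00
Total tax = €1.03 + €20.26 + €1.71 = €23.00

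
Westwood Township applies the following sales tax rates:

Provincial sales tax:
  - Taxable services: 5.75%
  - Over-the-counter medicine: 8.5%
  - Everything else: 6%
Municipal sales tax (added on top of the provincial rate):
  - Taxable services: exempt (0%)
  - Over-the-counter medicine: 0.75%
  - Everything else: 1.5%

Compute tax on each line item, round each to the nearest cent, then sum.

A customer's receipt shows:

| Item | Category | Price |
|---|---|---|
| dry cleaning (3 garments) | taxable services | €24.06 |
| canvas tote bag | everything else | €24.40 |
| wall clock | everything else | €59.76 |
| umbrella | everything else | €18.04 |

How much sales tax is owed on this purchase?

Dry cleaning (3 garments) €24.06: taxable services → 5.75% + 0% municipal = 5.75% → €1.38
Canvas tote bag €24.40: everything else → 6% + 1.5% municipal = 7.5% → €1.83
Wall clock €59.76: everything else → 6% + 1.5% municipal = 7.5% → €4.48
Umbrella €18.04: everything else → 6% + 1.5% municipal = 7.5% → €1.35
Total tax = €1.38 + €1.83 + €4.48 + €1.35 = €9.04

€9.04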